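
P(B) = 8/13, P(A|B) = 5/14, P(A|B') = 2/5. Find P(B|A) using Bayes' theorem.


P(A) = P(A|B)P(B) + P(A|B')P(B') = 5/14*8/13 + 2/5*5/13 = 34/91
P(B|A) = P(A|B)P(B)/P(A) = (20/91)/(34/91) = 10/17

10/17


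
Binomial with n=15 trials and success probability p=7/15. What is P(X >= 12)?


P(X>=12) = P(X=12) + P(X=13) + P(X=14) + P(X=15)
= 644893253268992/87578778076171875 + 43406276662336/29192926025390625 + 5425784582792/29192926025390625 + 4747561509943/437893890380859375
= 3961694746531823/437893890380859375

3961694746531823/437893890380859375


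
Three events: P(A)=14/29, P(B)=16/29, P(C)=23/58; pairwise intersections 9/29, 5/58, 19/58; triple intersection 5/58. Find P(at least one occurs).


P(A∪B∪C) = P(A)+P(B)+P(C) - P(AB)-P(AC)-P(BC) + P(ABC)
= 14/29+16/29+23/58 - 9/29-5/58-19/58 + 5/58
= 23/29

23/29


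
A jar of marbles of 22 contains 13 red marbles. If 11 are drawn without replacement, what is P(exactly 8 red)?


P(X=8) = C(13,8)*C(9,3) / C(22,11)
= 1287*84 / 705432
= 108108/705432 = 99/646

99/646


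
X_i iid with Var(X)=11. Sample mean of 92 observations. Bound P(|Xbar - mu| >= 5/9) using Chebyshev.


Var(Xbar) = Var(X)/n = 11/92
Chebyshev: P(|Xbar-mu| >= 5/9) <= Var(Xbar)/(5/9)^2 = (11/92)/(25/81) = 891/2300

891/2300


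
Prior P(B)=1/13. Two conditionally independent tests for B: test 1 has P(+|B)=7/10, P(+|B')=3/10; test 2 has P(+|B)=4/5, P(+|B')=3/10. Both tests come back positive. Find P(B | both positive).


After test 1: P(+) = 7/10*1/13 + 3/10*12/13 = 43/130
P(B|+) = (7/130)/(43/130) = 7/43
After test 2 (use post1 as new prior): P(+) = 4/5*7/43 + 3/10*36/43 = 82/215
P(B|+,+) = (28/215)/(82/215) = 14/41

14/41


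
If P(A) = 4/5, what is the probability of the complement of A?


P(A') = 1 - P(A) = 1 - 4/5 = 1/5

1/5


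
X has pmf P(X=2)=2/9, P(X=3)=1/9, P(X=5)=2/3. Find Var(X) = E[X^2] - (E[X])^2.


E[X] = 37/9, E[X^2] = 167/9
Var(X) = E[X^2] - (E[X])^2 = 167/9 - (37/9)^2 = 134/81

134/81


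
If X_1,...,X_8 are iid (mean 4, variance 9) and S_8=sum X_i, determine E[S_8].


E[S_n] = n*E[X_1] = 8*4 = 32

32


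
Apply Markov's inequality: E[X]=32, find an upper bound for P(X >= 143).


Markov: P(X >= a) <= E[X]/a
P(X >= 143) <= 32/143

32/143


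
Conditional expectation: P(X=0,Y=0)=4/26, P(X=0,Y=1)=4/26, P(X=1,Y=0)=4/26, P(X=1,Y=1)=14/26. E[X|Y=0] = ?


P(Y=0) = 8/26
E[X|Y=0] = (0*4 + 1*4)/8 = 4/8 = 1/2

1/2


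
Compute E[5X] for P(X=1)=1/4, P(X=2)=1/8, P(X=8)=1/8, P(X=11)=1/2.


E[5X] = sum(g(x)*P(x))
= 5*1/4 + 10*1/8 + 40*1/8 + 55*1/2
= 35

35


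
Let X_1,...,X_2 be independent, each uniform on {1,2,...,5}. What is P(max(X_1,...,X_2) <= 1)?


P(max <= 1) = P(all X_i <= 1) = (P(X_1 <= 1))^2
= (1/5)^2 = 1/25

1/25


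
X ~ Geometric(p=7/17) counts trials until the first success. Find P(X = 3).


P(X=3) = (1-p)^2 * p = (10/17)^2 * 7/17
= 100/289 * 7/17 = 700/4913

700/4913


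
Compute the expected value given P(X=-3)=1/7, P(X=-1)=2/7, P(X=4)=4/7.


E[X] = sum(x * P(x))
= -3*1/7 - 1*2/7 + 4*4/7
= 11/7

11/7


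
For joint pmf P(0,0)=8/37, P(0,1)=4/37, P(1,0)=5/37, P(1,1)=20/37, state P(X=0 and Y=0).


Read from table: P(X=0, Y=0) = 8/37

8/37


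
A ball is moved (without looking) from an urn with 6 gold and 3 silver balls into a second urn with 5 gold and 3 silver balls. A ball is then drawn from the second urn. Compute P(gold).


P(transfer gold) = 6/9 = 2/3; P(transfer silver) = 1/3
If gold transferred: Urn II has 6 gold of 9, so P(gold|gold moved) = 2/3
If silver transferred: Urn II has 5 gold of 9, so P(gold|silver moved) = 5/9
By total probability: P(gold) = 2/3*2/3 + 1/3*5/9 = 17/27

17/27


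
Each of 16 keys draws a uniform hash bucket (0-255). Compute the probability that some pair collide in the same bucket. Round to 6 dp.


P(all different) = prod((256-i)/256 for i=0..15) = 0.619708
P(at least one match) = 1 - 0.619708 = 0.380292

0.380292


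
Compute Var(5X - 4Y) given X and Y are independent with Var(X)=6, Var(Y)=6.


Independence => Cov(X,Y)=0
Var(5X - 4Y) = 5^2*Var(X) + (-4)^2*Var(Y)
= 25*6 + 16*6 = 246

246


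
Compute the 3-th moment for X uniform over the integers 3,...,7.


E[X^3] = (1/5) * sum(x^3 for x=3..7)
= 775/5 = 155

155


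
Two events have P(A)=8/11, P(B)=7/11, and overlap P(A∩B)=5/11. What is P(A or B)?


P(A∪B) = P(A) + P(B) - P(A∩B)
= 8/11 + 7/11 - 5/11 = 10/11

10/11


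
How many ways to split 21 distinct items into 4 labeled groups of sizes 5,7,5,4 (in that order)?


21! = 51090942171709440000
Denominator: 5!=120 * 7!=5040 * 5!=120 * 4!=24
Coefficient = 51090942171709440000 / 1741824000 = 29331862560

29331862560


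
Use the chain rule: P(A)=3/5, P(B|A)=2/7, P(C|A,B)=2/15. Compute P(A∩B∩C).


P(A∩B∩C) = P(A) * P(B|A) * P(C|A∩B)
= 3/5 * 2/7 * 2/15
= 6/35 * 2/15 = 4/175

4/175


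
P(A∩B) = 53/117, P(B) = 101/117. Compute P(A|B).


P(A|B) = P(A∩B)/P(B) = (53/117)/(101/117) = 53/101

53/101


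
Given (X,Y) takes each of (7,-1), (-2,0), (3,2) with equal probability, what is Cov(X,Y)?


E[X]=8/3, E[Y]=1/3, E[XY]=-1/3
Cov(X,Y) = E[XY] - E[X]E[Y] = -1/3 - 8/3*1/3 = -11/9

-11/9


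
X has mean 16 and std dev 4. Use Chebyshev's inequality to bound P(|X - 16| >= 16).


k = 16/4 = 4
Chebyshev: P(|X-mu| >= k*sigma) <= 1/k^2 = 1/4^2 = 1/16

1/16


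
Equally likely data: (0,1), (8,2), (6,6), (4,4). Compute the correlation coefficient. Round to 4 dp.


Cov(X,Y) = 2.3750, Var(X) = 8.7500, Var(Y) = 3.6875
rho = Cov/(sqrt(VarX)*sqrt(VarY)) = 0.4181

0.4181


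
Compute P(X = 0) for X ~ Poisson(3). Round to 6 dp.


P(X=0) = e^(-3) * 3^0 / 0!
≈ 0.04978706837 * 1 / 1
≈ 0.049787

0.049787


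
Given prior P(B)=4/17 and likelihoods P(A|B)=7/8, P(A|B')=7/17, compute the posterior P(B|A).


P(A) = P(A|B)P(B) + P(A|B')P(B') = 7/8*4/17 + 7/17*13/17 = 301/578
P(B|A) = P(A|B)P(B)/P(A) = (7/34)/(301/578) = 17/43

17/43


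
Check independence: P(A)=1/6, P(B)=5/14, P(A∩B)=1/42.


P(A)*P(B) = 1/6*5/14 = 5/84
P(A∩B) = 1/42 != 5/84, so not independent

No, A and B are not independent


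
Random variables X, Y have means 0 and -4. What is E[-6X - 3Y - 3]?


E[-6X - 3Y - 3] = -6*E[X] - 3*E[Y] - 3
= (-6)*(0) + (-3)*(-4) + (-3)
= 0 + 12 - 3 = 9

9


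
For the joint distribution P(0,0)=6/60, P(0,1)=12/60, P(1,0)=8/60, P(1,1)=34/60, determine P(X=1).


P(X=1) = P(1,0)+P(1,1) = 8/60 + 34/60 = 42/60 = 7/10

7/10


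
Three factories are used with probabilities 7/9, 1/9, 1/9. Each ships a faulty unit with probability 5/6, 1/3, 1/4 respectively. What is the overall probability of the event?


P(A) = P(A|B1)P(B1) + P(A|B2)P(B2) + P(A|B3)P(B3)
= 5/6*7/9 + 1/3*1/9 + 1/4*1/9
= 35/54 + 1/27 + 1/36 = 77/108

77/108


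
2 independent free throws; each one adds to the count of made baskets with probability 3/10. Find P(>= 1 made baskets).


P(at least one) = 1 - P(none)
P(none) = (1 - 3/10)^2 = (7/10)^2 = 49/100
P(at least one) = 1 - 49/100 = 51/100

51/100


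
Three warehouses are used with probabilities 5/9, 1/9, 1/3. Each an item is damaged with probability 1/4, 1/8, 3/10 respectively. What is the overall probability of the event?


P(A) = P(A|B1)P(B1) + P(A|B2)P(B2) + P(A|B3)P(B3)
= 1/4*5/9 + 1/8*1/9 + 3/10*1/3
= 5/36 + 1/72 + 1/10 = 91/360

91/360


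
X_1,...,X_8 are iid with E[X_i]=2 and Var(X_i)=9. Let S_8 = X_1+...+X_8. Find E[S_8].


E[S_n] = n*E[X_1] = 8*2 = 16

16


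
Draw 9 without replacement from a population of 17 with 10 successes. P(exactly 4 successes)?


P(X=4) = C(10,4)*C(7,5) / C(17,9)
= 210*21 / 24310
= 4410/24310 = 441/2431

441/2431


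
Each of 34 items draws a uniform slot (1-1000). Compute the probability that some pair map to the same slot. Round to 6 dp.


P(all different) = prod((1000-i)/1000 for i=0..33) = 0.567014
P(at least one match) = 1 - 0.567014 = 0.432986

0.432986


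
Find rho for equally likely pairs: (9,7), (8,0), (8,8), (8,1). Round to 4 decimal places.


Cov(X,Y) = 0.7500, Var(X) = 0.1875, Var(Y) = 12.5000
rho = Cov/(sqrt(VarX)*sqrt(VarY)) = 0.4899

0.4899


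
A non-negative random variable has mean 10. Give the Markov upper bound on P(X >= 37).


Markov: P(X >= a) <= E[X]/a
P(X >= 37) <= 10/37

10/37


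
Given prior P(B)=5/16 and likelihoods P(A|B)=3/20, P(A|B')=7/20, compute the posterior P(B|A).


P(A) = P(A|B)P(B) + P(A|B')P(B') = 3/20*5/16 + 7/20*11/16 = 23/80
P(B|A) = P(A|B)P(B)/P(A) = (3/64)/(23/80) = 15/92

15/92


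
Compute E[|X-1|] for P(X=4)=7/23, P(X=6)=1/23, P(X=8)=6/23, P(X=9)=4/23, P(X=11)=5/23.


E[|X-1|] = sum(g(x)*P(x))
= 3*7/23 + 5*1/23 + 7*6/23 + 8*4/23 + 10*5/23
= 150/23

150/23


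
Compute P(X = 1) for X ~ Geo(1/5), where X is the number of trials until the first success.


P(X=1) = (1-p)^0 * p = (4/5)^0 * 1/5
= 1 * 1/5 = 1/5

1/5


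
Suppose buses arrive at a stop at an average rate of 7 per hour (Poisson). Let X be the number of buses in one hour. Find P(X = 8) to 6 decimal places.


P(X=8) = e^(-7) * 7^8 / 8!
≈ 0.0009118819656 * 5764801 / 40320
≈ 0.130377

0.130377


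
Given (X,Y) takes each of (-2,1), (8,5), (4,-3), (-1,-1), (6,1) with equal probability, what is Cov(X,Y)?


E[X]=3, E[Y]=3/5, E[XY]=33/5
Cov(X,Y) = E[XY] - E[X]E[Y] = 33/5 - 3*3/5 = 24/5

24/5


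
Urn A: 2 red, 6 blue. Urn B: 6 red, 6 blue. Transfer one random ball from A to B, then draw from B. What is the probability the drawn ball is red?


P(transfer red) = 2/8 = 1/4; P(transfer blue) = 3/4
If red transferred: Urn II has 7 red of 13, so P(red|red moved) = 7/13
If blue transferred: Urn II has 6 red of 13, so P(red|blue moved) = 6/13
By total probability: P(red) = 1/4*7/13 + 3/4*6/13 = 25/52

25/52


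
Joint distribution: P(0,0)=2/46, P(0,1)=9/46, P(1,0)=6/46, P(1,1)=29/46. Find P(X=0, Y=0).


Read from table: P(X=0, Y=0) = 2/46 = 1/23

1/23


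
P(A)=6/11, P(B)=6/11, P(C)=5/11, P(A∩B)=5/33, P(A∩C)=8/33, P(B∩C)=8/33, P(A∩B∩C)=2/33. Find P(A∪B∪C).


P(A∪B∪C) = P(A)+P(B)+P(C) - P(AB)-P(AC)-P(BC) + P(ABC)
= 6/11+6/11+5/11 - 5/33-8/33-8/33 + 2/33
= 32/33

32/33


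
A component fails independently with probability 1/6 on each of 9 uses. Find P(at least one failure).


P(at least one) = 1 - P(none)
P(none) = (1 - 1/6)^9 = (5/6)^9 = 1953125/10077696
P(at least one) = 1 - 1953125/10077696 = 8124571/10077696

8124571/10077696


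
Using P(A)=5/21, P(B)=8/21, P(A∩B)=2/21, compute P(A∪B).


P(A∪B) = P(A) + P(B) - P(A∩B)
= 5/21 + 8/21 - 2/21 = 11/21

11/21


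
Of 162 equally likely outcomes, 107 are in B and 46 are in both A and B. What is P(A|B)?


P(A|B) = P(A∩B)/P(B) = (46/162)/(107/162) = 46/107

46/107


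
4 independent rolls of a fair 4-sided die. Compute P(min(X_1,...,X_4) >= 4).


P(min >= 4) = P(all X_i >= 4) = (P(X_1 >= 4))^4
= (1/4)^4 = 1/256

1/256


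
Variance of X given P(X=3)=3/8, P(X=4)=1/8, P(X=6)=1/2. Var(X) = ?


E[X] = 37/8, E[X^2] = 187/8
Var(X) = E[X^2] - (E[X])^2 = 187/8 - (37/8)^2 = 127/64

127/64


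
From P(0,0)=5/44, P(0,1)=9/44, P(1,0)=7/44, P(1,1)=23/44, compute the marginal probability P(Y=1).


P(Y=1) = P(0,1)+P(1,1) = 9/44 + 23/44 = 32/44 = 8/11

8/11


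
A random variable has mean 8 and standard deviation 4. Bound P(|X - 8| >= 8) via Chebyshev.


k = 8/4 = 2
Chebyshev: P(|X-mu| >= k*sigma) <= 1/k^2 = 1/2^2 = 1/4

1/4


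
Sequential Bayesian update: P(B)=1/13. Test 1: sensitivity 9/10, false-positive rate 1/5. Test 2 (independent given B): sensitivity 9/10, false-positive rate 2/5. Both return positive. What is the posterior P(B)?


After test 1: P(+) = 9/10*1/13 + 1/5*12/13 = 33/130
P(B|+) = (9/130)/(33/130) = 3/11
After test 2 (use post1 as new prior): P(+) = 9/10*3/11 + 2/5*8/11 = 59/110
P(B|+,+) = (27/110)/(59/110) = 27/59

27/59


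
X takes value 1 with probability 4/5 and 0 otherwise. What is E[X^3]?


For Bernoulli: X in {0,1}
E[X^3] = 0^3*(1-4/5) + 1^3*4/5 = 4/5

4/5


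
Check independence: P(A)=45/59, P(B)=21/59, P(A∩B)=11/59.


P(A)*P(B) = 45/59*21/59 = 945/3481
P(A∩B) = 11/59 != 945/3481, so not independent

No, A and B are not independent


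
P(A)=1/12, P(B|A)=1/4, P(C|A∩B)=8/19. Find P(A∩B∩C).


P(A∩B∩C) = P(A) * P(B|A) * P(C|A∩B)
= 1/12 * 1/4 * 8/19
= 1/48 * 8/19 = 1/114

1/114


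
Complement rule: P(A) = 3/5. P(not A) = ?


P(A') = 1 - P(A) = 1 - 3/5 = 2/5

2/5


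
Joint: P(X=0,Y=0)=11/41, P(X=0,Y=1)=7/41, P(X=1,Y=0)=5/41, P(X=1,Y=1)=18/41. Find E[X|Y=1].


P(Y=1) = 25/41
E[X|Y=1] = (0*7 + 1*18)/25 = 18/25

18/25


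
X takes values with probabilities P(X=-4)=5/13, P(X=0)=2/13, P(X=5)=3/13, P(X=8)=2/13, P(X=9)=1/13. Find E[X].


E[X] = sum(x * P(x))
= -4*5/13 + 0*2/13 + 5*3/13 + 8*2/13 + 9*1/13
= 20/13

20/13


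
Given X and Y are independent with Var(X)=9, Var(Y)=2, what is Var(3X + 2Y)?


Independence => Cov(X,Y)=0
Var(3X + 2Y) = 3^2*Var(X) + 2^2*Var(Y)
= 9*9 + 4*2 = 89

89


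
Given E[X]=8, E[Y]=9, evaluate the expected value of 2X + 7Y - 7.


E[2X + 7Y - 7] = 2*E[X] + 7*E[Y] - 7
= (2)*(8) + (7)*(9) + (-7)
= 16 + 63 - 7 = 72

72


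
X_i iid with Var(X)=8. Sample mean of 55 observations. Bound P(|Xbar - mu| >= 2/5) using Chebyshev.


Var(Xbar) = Var(X)/n = 8/55
Chebyshev: P(|Xbar-mu| >= 2/5) <= Var(Xbar)/(2/5)^2 = (8/55)/(4/25) = 10/11

10/11


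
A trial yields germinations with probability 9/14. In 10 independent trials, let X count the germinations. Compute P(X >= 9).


P(X>=9) = P(X=9) + P(X=10)
= 9685512225/144627327488 + 3486784401/289254654976
= 22857808851/289254654976

22857808851/289254654976


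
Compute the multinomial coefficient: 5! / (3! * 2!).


5! = 120
Denominator: 3!=6 * 2!=2
Coefficient = 120 / 12 = 10

10


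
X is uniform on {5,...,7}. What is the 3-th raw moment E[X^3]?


E[X^3] = (1/3) * sum(x^3 for x=5..7)
= 684/3 = 228

228


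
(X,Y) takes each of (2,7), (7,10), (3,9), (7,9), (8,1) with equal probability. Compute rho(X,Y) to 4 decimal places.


Cov(X,Y) = -2.4800, Var(X) = 5.8400, Var(Y) = 10.5600
rho = Cov/(sqrt(VarX)*sqrt(VarY)) = -0.3158

-0.3158


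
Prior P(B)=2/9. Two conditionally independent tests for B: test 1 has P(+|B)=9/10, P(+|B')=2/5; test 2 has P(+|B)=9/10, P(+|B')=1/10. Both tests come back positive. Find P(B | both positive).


After test 1: P(+) = 9/10*2/9 + 2/5*7/9 = 23/45
P(B|+) = (1/5)/(23/45) = 9/23
After test 2 (use post1 as new prior): P(+) = 9/10*9/23 + 1/10*14/23 = 19/46
P(B|+,+) = (81/230)/(19/46) = 81/95

81/95


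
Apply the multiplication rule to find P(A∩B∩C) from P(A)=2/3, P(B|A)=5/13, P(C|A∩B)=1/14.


P(A∩B∩C) = P(A) * P(B|A) * P(C|A∩B)
= 2/3 * 5/13 * 1/14
= 10/39 * 1/14 = 5/273

5/273


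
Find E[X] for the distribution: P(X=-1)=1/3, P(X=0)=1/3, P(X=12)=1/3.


E[X] = sum(x * P(x))
= -1*1/3 + 0*1/3 + 12*1/3
= 11/3

11/3


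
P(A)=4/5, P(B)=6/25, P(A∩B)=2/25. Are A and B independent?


P(A)*P(B) = 4/5*6/25 = 24/125
P(A∩B) = 2/25 != 24/125, so not independent

No, A and B are not independent


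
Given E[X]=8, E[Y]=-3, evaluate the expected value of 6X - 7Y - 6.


E[6X - 7Y - 6] = 6*E[X] - 7*E[Y] - 6
= (6)*(8) + (-7)*(-3) + (-6)
= 48 + 21 - 6 = 63

63


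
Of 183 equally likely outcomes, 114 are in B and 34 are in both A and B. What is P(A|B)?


P(A|B) = P(A∩B)/P(B) = (34/183)/(114/183) = 34/114 = 17/57

17/57


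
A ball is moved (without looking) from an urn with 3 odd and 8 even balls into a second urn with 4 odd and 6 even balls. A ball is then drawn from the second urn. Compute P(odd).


P(transfer odd) = 3/11; P(transfer even) = 8/11
If odd transferred: Urn II has 5 odd of 11, so P(odd|odd moved) = 5/11
If even transferred: Urn II has 4 odd of 11, so P(odd|even moved) = 4/11
By total probability: P(odd) = 3/11*5/11 + 8/11*4/11 = 47/121

47/121


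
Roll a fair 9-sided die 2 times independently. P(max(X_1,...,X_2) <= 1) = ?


P(max <= 1) = P(all X_i <= 1) = (P(X_1 <= 1))^2
= (1/9)^2 = 1/81

1/81


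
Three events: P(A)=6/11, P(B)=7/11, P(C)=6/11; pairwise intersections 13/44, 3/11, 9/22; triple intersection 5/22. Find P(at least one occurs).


P(A∪B∪C) = P(A)+P(B)+P(C) - P(AB)-P(AC)-P(BC) + P(ABC)
= 6/11+7/11+6/11 - 13/44-3/11-9/22 + 5/22
= 43/44

43/44


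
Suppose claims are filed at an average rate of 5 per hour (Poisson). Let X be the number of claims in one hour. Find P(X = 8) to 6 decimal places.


P(X=8) = e^(-5) * 5^8 / 8!
≈ 0.006737946999 * 390625 / 40320
≈ 0.065278

0.065278


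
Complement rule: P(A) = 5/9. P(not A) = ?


P(A') = 1 - P(A) = 1 - 5/9 = 4/9

4/9


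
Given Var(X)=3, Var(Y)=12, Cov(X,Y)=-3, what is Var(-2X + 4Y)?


Var(-2X + 4Y) = (-2)^2*Var(X) + 4^2*Var(Y) + 2*(-2)*4*Cov(X,Y)
= 4*3 + 16*12 - 16*(-3)
= 12 + 192 + 48 = 252

252


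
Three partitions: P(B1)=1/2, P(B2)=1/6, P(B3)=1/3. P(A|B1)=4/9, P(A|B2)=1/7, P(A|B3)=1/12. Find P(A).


P(A) = P(A|B1)P(B1) + P(A|B2)P(B2) + P(A|B3)P(B3)
= 4/9*1/2 + 1/7*1/6 + 1/12*1/3
= 2/9 + 1/42 + 1/36 = 23/84

23/84


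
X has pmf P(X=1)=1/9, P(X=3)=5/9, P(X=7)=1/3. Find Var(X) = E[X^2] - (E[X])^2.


E[X] = 37/9, E[X^2] = 193/9
Var(X) = E[X^2] - (E[X])^2 = 193/9 - (37/9)^2 = 368/81

368/81


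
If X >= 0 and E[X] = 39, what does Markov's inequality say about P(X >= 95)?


Markov: P(X >= a) <= E[X]/a
P(X >= 95) <= 39/95

39/95


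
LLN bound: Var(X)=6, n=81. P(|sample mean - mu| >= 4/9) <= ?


Var(Xbar) = Var(X)/n = 6/81
Chebyshev: P(|Xbar-mu| >= 4/9) <= Var(Xbar)/(4/9)^2 = (2/27)/(16/81) = 3/8

3/8


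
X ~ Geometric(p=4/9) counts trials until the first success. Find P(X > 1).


P(X > 1) = P(first 1 trials all fail) = (1-p)^1 = (5/9)^1 = 5/9

5/9


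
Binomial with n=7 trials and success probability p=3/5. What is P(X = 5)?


P(X=5) = C(7,5) * p^5 * (1-p)^2
= 21 * 243/3125 * 4/25
= 20412/78125

20412/78125


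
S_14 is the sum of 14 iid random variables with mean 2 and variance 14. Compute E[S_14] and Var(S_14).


E[S_n] = n*mu = 14*2 = 28
Var(S_n) = n*sigma^2 = 14*14 = 196

E[S_14]=28, Var(S_14)=196


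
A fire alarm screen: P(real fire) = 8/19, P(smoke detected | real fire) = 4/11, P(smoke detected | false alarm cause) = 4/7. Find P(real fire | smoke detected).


P(A) = P(A|B)P(B) + P(A|B')P(B') = 4/11*8/19 + 4/7*11/19 = 708/1463
P(B|A) = P(A|B)P(B)/P(A) = (32/209)/(708/1463) = 56/177

56/177


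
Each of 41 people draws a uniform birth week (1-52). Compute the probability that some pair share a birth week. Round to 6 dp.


P(all different) = prod((52-i)/52 for i=0..40) = 0.000000
P(at least one match) = 1 - 0.000000 = 1.000000

1.000000


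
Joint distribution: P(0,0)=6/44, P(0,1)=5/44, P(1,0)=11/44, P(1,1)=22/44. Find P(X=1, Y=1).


Read from table: P(X=1, Y=1) = 22/44 = 1/2

1/2


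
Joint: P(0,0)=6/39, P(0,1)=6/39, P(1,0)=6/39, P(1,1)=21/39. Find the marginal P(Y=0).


P(Y=0) = P(0,0)+P(1,0) = 6/39 + 6/39 = 12/39 = 4/13

4/13


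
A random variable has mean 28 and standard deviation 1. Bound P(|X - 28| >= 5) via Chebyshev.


k = 5/1 = 5
Chebyshev: P(|X-mu| >= k*sigma) <= 1/k^2 = 1/5^2 = 1/25

1/25


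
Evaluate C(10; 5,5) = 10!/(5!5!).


10! = 3628800
Denominator: 5!=120 * 5!=120
Coefficient = 3628800 / 14400 = 252

252


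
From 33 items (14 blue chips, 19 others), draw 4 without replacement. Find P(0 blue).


P(X=0) = C(14,0)*C(19,4) / C(33,4)
= 1*3876 / 40920
= 3876/40920 = 323/3410

323/3410


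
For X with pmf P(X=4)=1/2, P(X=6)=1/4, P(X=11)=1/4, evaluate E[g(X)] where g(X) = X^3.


E[X^3] = sum(g(x)*P(x))
= 64*1/2 + 216*1/4 + 1331*1/4
= 1675/4

1675/4


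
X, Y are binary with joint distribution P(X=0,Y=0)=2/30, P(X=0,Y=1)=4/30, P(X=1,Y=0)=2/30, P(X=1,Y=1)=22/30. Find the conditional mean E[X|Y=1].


P(Y=1) = 26/30
E[X|Y=1] = (0*4 + 1*22)/26 = 22/26 = 11/13

11/13


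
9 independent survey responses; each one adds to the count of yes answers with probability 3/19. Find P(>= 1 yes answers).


P(at least one) = 1 - P(none)
P(none) = (1 - 3/19)^9 = (16/19)^9 = 68719476736/322687697779
P(at least one) = 1 - 68719476736/322687697779 = 253968221043/322687697779

253968221043/322687697779


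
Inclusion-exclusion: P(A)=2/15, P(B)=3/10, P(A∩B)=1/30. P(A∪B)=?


P(A∪B) = P(A) + P(B) - P(A∩B)
= 2/15 + 3/10 - 1/30 = 2/5

2/5


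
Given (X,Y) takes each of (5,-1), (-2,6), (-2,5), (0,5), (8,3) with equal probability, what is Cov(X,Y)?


E[X]=9/5, E[Y]=18/5, E[XY]=-3/5
Cov(X,Y) = E[XY] - E[X]E[Y] = -3/5 - 9/5*18/5 = -177/25

-177/25


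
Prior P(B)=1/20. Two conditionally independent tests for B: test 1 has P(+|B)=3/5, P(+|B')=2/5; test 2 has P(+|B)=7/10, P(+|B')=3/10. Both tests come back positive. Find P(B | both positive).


After test 1: P(+) = 3/5*1/20 + 2/5*19/20 = 41/100
P(B|+) = (3/100)/(41/100) = 3/41
After test 2 (use post1 as new prior): P(+) = 7/10*3/41 + 3/10*38/41 = 27/82
P(B|+,+) = (21/410)/(27/82) = 7/45

7/45


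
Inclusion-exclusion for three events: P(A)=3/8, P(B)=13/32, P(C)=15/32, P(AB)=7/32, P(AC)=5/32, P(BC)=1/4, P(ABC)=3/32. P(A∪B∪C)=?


P(A∪B∪C) = P(A)+P(B)+P(C) - P(AB)-P(AC)-P(BC) + P(ABC)
= 3/8+13/32+15/32 - 7/32-5/32-1/4 + 3/32
= 23/32

23/32


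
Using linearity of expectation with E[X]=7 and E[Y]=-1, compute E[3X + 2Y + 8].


E[3X + 2Y + 8] = 3*E[X] + 2*E[Y] + 8
= (3)*(7) + (2)*(-1) + (8)
= 21 - 2 + 8 = 27

27


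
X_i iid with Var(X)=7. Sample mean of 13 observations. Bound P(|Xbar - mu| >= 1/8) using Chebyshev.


Var(Xbar) = Var(X)/n = 7/13
Chebyshev: P(|Xbar-mu| >= 1/8) <= Var(Xbar)/(1/8)^2 = (7/13)/(1/64) = 448/13
Bound exceeds 1, so trivial bound: 1

1


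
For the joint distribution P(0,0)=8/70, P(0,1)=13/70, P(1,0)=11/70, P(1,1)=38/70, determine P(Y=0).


P(Y=0) = P(0,0)+P(1,0) = 8/70 + 11/70 = 19/70

19/70


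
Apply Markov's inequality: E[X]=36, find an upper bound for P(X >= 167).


Markov: P(X >= a) <= E[X]/a
P(X >= 167) <= 36/167

36/167


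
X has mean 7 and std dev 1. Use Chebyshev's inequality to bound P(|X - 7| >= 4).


k = 4/1 = 4
Chebyshev: P(|X-mu| >= k*sigma) <= 1/k^2 = 1/4^2 = 1/16

1/16


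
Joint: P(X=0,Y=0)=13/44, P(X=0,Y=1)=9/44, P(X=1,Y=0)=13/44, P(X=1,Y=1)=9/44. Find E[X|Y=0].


P(Y=0) = 26/44
E[X|Y=0] = (0*13 + 1*13)/26 = 13/26 = 1/2

1/2


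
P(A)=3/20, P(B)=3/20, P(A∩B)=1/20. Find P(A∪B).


P(A∪B) = P(A) + P(B) - P(A∩B)
= 3/20 + 3/20 - 1/20 = 1/4

1/4


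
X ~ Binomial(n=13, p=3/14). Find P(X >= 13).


P(X>=13) = P(X=13)
= 1594323/793714773254144
= 1594323/793714773254144

1594323/793714773254144


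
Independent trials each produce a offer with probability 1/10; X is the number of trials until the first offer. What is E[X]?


For geometric (trials until first success), E[X] = 1/p = 1/(1/10) = 10

10


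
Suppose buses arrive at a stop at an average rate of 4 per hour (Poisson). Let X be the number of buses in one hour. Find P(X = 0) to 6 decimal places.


P(X=0) = e^(-4) * 4^0 / 0!
≈ 0.01831563889 * 1 / 1
≈ 0.018316

0.018316


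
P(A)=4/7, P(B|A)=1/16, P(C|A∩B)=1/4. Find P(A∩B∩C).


P(A∩B∩C) = P(A) * P(B|A) * P(C|A∩B)
= 4/7 * 1/16 * 1/4
= 1/28 * 1/4 = 1/112

1/112


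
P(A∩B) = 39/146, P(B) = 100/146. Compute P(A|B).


P(A|B) = P(A∩B)/P(B) = (39/146)/(100/146) = 39/100

39/100


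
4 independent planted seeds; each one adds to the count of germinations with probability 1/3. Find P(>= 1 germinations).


P(at least one) = 1 - P(none)
P(none) = (1 - 1/3)^4 = (2/3)^4 = 16/81
P(at least one) = 1 - 16/81 = 65/81

65/81


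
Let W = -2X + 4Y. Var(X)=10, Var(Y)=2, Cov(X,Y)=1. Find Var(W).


Var(-2X + 4Y) = (-2)^2*Var(X) + 4^2*Var(Y) + 2*(-2)*4*Cov(X,Y)
= 4*10 + 16*2 - 16*1
= 40 + 32 - 16 = 56

56


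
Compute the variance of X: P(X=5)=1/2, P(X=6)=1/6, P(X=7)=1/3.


E[X] = 35/6, E[X^2] = 209/6
Var(X) = E[X^2] - (E[X])^2 = 209/6 - (35/6)^2 = 29/36

29/36


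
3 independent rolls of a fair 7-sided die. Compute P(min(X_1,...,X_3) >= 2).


P(min >= 2) = P(all X_i >= 2) = (P(X_1 >= 2))^3
= (6/7)^3 = 216/343

216/343


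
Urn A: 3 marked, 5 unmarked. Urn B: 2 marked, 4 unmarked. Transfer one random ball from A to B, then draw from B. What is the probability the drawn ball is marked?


P(transfer marked) = 3/8; P(transfer unmarked) = 5/8
If marked transferred: Urn II has 3 marked of 7, so P(marked|marked moved) = 3/7
If unmarked transferred: Urn II has 2 marked of 7, so P(marked|unmarked moved) = 2/7
By total probability: P(marked) = 3/8*3/7 + 5/8*2/7 = 19/56

19/56


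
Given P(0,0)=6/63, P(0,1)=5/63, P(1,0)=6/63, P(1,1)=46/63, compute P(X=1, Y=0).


Read from table: P(X=1, Y=0) = 6/63 = 2/21

2/21


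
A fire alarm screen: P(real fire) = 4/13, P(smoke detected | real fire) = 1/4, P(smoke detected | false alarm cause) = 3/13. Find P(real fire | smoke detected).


P(A) = P(A|B)P(B) + P(A|B')P(B') = 1/4*4/13 + 3/13*9/13 = 40/169
P(B|A) = P(A|B)P(B)/P(A) = (1/13)/(40/169) = 13/40

13/40


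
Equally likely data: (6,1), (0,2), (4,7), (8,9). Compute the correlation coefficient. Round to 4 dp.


Cov(X,Y) = 5.1250, Var(X) = 8.7500, Var(Y) = 11.1875
rho = Cov/(sqrt(VarX)*sqrt(VarY)) = 0.5180

0.5180


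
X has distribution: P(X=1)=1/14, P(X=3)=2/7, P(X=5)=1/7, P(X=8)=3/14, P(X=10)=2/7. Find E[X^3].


E[X^3] = sum(g(x)*P(x))
= 1*1/14 + 27*2/7 + 125*1/7 + 512*3/14 + 1000*2/7
= 5895/14

5895/14


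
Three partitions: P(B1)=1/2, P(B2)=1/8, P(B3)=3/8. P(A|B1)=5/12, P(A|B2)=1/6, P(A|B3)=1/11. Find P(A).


P(A) = P(A|B1)P(B1) + P(A|B2)P(B2) + P(A|B3)P(B3)
= 5/12*1/2 + 1/6*1/8 + 1/11*3/8
= 5/24 + 1/48 + 3/88 = 139/528

139/528


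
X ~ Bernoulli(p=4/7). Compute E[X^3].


For Bernoulli: X in {0,1}
E[X^3] = 0^3*(1-4/7) + 1^3*4/7 = 4/7

4/7


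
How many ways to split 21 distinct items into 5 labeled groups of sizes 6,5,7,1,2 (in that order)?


21! = 51090942171709440000
Denominator: 6!=720 * 5!=120 * 7!=5040 * 1!=1 * 2!=2
Coefficient = 51090942171709440000 / 870912000 = 58663725120

58663725120


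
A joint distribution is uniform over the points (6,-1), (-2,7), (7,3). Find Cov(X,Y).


E[X]=11/3, E[Y]=3, E[XY]=1/3
Cov(X,Y) = E[XY] - E[X]E[Y] = 1/3 - 11/3*3 = -32/3

-32/3


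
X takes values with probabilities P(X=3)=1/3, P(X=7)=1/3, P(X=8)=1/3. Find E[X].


E[X] = sum(x * P(x))
= 3*1/3 + 7*1/3 + 8*1/3
= 6

6


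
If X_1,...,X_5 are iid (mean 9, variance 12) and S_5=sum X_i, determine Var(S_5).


By independence, Var(S_n) = n*Var(X_1) = 5*12 = 60

60


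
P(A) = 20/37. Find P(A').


P(A') = 1 - P(A) = 1 - 20/37 = 17/37

17/37


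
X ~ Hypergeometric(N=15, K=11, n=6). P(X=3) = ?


P(X=3) = C(11,3)*C(4,3) / C(15,6)
= 165*4 / 5005
= 660/5005 = 12/91

12/91


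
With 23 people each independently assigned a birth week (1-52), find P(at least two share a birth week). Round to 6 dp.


P(all different) = prod((52-i)/52 for i=0..22) = 0.003105
P(at least one match) = 1 - 0.003105 = 0.996895

0.996895


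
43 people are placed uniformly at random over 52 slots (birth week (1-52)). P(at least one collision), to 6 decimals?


P(all different) = prod((52-i)/52 for i=0..42) = 0.000000
P(at least one match) = 1 - 0.000000 = 1.000000

1.000000


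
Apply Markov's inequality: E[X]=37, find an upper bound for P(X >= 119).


Markov: P(X >= a) <= E[X]/a
P(X >= 119) <= 37/119

37/119


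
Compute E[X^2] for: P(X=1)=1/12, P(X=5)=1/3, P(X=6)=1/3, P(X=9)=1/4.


E[X^2] = sum(x^2 * P(x))
= 1*1/12 + 25*1/3 + 36*1/3 + 81*1/4
= 122/3

122/3


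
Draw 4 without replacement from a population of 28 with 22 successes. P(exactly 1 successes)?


P(X=1) = C(22,1)*C(6,3) / C(28,4)
= 22*20 / 20475
= 440/20475 = 88/4095

88/4095


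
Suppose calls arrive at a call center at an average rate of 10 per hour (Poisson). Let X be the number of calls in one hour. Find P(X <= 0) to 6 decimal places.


P(X<=0) = e^(-10)*10^0/0!
≈ 0.0000453999
≈ 0.000045

0.000045


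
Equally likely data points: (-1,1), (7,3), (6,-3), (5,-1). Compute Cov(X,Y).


E[X]=17/4, E[Y]=0, E[XY]=-3/4
Cov(X,Y) = E[XY] - E[X]E[Y] = -3/4 - 17/4*0 = -3/4

-3/4


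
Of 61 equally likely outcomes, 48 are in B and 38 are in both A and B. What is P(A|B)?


P(A|B) = P(A∩B)/P(B) = (38/61)/(48/61) = 38/48 = 19/24

19/24


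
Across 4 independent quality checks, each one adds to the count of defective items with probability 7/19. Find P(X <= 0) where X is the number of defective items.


P(X<=0) = P(X=0)
= 20736/130321
= 20736/130321

20736/130321


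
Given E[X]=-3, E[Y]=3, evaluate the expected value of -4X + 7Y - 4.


E[-4X + 7Y - 4] = -4*E[X] + 7*E[Y] - 4
= (-4)*(-3) + (7)*(3) + (-4)
= 12 + 21 - 4 = 29

29


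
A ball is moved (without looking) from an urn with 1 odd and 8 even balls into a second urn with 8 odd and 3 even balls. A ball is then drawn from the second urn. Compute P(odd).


P(transfer odd) = 1/9; P(transfer even) = 8/9
If odd transferred: Urn II has 9 odd of 12, so P(odd|odd moved) = 3/4
If even transferred: Urn II has 8 odd of 12, so P(odd|even moved) = 2/3
By total probability: P(odd) = 1/9*3/4 + 8/9*2/3 = 73/108

73/108


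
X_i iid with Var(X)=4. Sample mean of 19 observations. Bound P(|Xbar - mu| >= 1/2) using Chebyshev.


Var(Xbar) = Var(X)/n = 4/19
Chebyshev: P(|Xbar-mu| >= 1/2) <= Var(Xbar)/(1/2)^2 = (4/19)/(1/4) = 16/19

16/19


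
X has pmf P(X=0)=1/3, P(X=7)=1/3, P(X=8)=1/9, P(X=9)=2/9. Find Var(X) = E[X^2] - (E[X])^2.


E[X] = 47/9, E[X^2] = 373/9
Var(X) = E[X^2] - (E[X])^2 = 373/9 - (47/9)^2 = 1148/81

1148/81


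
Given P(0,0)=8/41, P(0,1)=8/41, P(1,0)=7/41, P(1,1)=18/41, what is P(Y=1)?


P(Y=1) = P(0,1)+P(1,1) = 8/41 + 18/41 = 26/41

26/41


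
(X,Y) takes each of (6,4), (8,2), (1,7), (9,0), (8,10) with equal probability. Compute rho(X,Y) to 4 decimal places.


Cov(X,Y) = -4.0400, Var(X) = 8.2400, Var(Y) = 12.6400
rho = Cov/(sqrt(VarX)*sqrt(VarY)) = -0.3959

-0.3959


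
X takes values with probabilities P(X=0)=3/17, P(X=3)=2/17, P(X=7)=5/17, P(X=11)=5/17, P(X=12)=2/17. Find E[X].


E[X] = sum(x * P(x))
= 0*3/17 + 3*2/17 + 7*5/17 + 11*5/17 + 12*2/17
= 120/17

120/17


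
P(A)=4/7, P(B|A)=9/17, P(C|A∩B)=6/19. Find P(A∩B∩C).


P(A∩B∩C) = P(A) * P(B|A) * P(C|A∩B)
= 4/7 * 9/17 * 6/19
= 36/119 * 6/19 = 216/2261

216/2261


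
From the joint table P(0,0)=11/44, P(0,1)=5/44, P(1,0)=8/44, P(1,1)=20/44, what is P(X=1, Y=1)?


Read from table: P(X=1, Y=1) = 20/44 = 5/11

5/11


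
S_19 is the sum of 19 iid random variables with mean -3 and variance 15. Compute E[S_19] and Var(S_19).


E[S_n] = n*mu = 19*-3 = -57
Var(S_n) = n*sigma^2 = 19*15 = 285

E[S_19]=-57, Var(S_19)=285


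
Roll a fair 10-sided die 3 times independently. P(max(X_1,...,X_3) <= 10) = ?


P(max <= 10) = P(all X_i <= 10) = (P(X_1 <= 10))^3
= (10/10)^3 = 1^3 = 1

1


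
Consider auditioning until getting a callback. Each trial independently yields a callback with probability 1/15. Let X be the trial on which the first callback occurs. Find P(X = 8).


P(X=8) = (1-p)^7 * p = (14/15)^7 * 1/15
= 105413504/170859375 * 1/15 = 105413504/2562890625

105413504/2562890625


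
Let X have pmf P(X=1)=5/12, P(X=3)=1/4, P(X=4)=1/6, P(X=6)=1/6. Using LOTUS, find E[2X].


E[2X] = sum(g(x)*P(x))
= 2*5/12 + 6*1/4 + 8*1/6 + 12*1/6
= 17/3

17/3


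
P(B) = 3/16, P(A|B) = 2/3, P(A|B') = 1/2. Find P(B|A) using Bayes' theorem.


P(A) = P(A|B)P(B) + P(A|B')P(B') = 2/3*3/16 + 1/2*13/16 = 17/32
P(B|A) = P(A|B)P(B)/P(A) = (1/8)/(17/32) = 4/17

4/17


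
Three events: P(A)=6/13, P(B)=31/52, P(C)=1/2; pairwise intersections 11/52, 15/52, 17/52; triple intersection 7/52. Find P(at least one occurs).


P(A∪B∪C) = P(A)+P(B)+P(C) - P(AB)-P(AC)-P(BC) + P(ABC)
= 6/13+31/52+1/2 - 11/52-15/52-17/52 + 7/52
= 45/52

45/52


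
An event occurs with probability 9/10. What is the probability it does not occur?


P(A') = 1 - P(A) = 1 - 9/10 = 1/10

1/10


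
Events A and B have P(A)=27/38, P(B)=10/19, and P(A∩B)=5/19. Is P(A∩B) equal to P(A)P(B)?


P(A)*P(B) = 27/38*10/19 = 135/361
P(A∩B) = 5/19 != 135/361, so not independent

No, A and B are not independent


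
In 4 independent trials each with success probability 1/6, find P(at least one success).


P(at least one) = 1 - P(none)
P(none) = (1 - 1/6)^4 = (5/6)^4 = 625/1296
P(at least one) = 1 - 625/1296 = 671/1296

671/1296


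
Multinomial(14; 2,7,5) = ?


14! = 87178291200
Denominator: 2!=2 * 7!=5040 * 5!=120
Coefficient = 87178291200 / 1209600 = 72072

72072


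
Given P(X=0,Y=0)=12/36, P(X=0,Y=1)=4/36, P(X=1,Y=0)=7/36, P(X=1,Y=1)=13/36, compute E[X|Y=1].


P(Y=1) = 17/36
E[X|Y=1] = (0*4 + 1*13)/17 = 13/17

13/17


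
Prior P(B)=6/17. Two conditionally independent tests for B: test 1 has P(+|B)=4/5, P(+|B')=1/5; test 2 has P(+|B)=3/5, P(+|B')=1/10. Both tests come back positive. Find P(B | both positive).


After test 1: P(+) = 4/5*6/17 + 1/5*11/17 = 7/17
P(B|+) = (24/85)/(7/17) = 24/35
After test 2 (use post1 as new prior): P(+) = 3/5*24/35 + 1/10*11/35 = 31/70
P(B|+,+) = (72/175)/(31/70) = 144/155

144/155


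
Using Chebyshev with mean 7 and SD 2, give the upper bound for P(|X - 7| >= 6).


k = 6/2 = 3
Chebyshev: P(|X-mu| >= k*sigma) <= 1/k^2 = 1/3^2 = 1/9

1/9


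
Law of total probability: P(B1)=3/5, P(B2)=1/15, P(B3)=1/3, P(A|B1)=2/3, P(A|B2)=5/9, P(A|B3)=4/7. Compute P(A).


P(A) = P(A|B1)P(B1) + P(A|B2)P(B2) + P(A|B3)P(B3)
= 2/3*3/5 + 5/9*1/15 + 4/7*1/3
= 2/5 + 1/27 + 4/21 = 593/945

593/945


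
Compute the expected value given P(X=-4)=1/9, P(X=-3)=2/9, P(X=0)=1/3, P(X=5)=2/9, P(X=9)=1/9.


E[X] = sum(x * P(x))
= -4*1/9 - 3*2/9 + 0*1/3 + 5*2/9 + 9*1/9
= 1

1


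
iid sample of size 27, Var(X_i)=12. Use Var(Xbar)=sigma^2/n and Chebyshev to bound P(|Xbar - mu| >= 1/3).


Var(Xbar) = Var(X)/n = 12/27
Chebyshev: P(|Xbar-mu| >= 1/3) <= Var(Xbar)/(1/3)^2 = (4/9)/(1/9) = 4
Bound exceeds 1, so trivial bound: 1

1


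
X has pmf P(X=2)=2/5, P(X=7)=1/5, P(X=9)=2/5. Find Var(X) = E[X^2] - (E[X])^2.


E[X] = 29/5, E[X^2] = 219/5
Var(X) = E[X^2] - (E[X])^2 = 219/5 - (29/5)^2 = 254/25

254/25


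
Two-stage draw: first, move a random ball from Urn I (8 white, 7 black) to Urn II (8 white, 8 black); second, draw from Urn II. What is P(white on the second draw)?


P(transfer white) = 8/15; P(transfer black) = 7/15
If white transferred: Urn II has 9 white of 17, so P(white|white moved) = 9/17
If black transferred: Urn II has 8 white of 17, so P(white|black moved) = 8/17
By total probability: P(white) = 8/15*9/17 + 7/15*8/17 = 128/255

128/255


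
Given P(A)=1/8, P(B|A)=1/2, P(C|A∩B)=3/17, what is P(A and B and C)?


P(A∩B∩C) = P(A) * P(B|A) * P(C|A∩B)
= 1/8 * 1/2 * 3/17
= 1/16 * 3/17 = 3/272

3/272


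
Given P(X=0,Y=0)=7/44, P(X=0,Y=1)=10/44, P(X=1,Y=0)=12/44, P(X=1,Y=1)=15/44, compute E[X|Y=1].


P(Y=1) = 25/44
E[X|Y=1] = (0*10 + 1*15)/25 = 15/25 = 3/5

3/5


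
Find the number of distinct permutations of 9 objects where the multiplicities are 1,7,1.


9! = 362880
Denominator: 1!=1 * 7!=5040 * 1!=1
Coefficient = 362880 / 5040 = 72

72


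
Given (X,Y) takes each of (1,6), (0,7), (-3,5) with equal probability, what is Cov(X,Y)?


E[X]=-2/3, E[Y]=6, E[XY]=-3
Cov(X,Y) = E[XY] - E[X]E[Y] = -3 + 2/3*6 = 1

1


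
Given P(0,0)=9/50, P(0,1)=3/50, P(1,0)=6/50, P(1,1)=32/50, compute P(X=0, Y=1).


Read from table: P(X=0, Y=1) = 3/50

3/50


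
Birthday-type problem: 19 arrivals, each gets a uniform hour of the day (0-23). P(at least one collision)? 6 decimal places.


P(all different) = prod((24-i)/24 for i=0..18) = 0.000031
P(at least one match) = 1 - 0.000031 = 0.999969

0.999969


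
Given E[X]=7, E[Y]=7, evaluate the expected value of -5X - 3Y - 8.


E[-5X - 3Y - 8] = -5*E[X] - 3*E[Y] - 8
= (-5)*(7) + (-3)*(7) + (-8)
= -35 - 21 - 8 = -64

-64


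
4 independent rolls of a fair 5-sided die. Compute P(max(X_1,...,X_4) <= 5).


P(max <= 5) = P(all X_i <= 5) = (P(X_1 <= 5))^4
= (5/5)^4 = 1^4 = 1

1


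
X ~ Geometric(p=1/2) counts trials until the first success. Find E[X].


For geometric (trials until first success), E[X] = 1/p = 1/(1/2) = 2

2


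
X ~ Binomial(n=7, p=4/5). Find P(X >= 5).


P(X>=5) = P(X=5) + P(X=6) + P(X=7)
= 21504/78125 + 28672/78125 + 16384/78125
= 13312/15625

13312/15625


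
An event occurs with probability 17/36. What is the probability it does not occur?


P(A') = 1 - P(A) = 1 - 17/36 = 19/36

19/36


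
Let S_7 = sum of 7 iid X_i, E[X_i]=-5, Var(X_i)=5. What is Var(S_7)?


By independence, Var(S_n) = n*Var(X_1) = 7*5 = 35

35


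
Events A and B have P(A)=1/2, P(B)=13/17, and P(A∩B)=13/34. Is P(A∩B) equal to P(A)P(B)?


P(A)*P(B) = 1/2*13/17 = 13/34
P(A∩B) = 13/34, which equals P(A)P(B), so independent

Yes, A and B are independent


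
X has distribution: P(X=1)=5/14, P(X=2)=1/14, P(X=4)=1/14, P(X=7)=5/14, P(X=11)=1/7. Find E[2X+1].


E[2X+1] = sum(g(x)*P(x))
= 3*5/14 + 5*1/14 + 9*1/14 + 15*5/14 + 23*1/7
= 75/7

75/7


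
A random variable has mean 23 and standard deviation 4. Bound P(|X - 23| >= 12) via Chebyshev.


k = 12/4 = 3
Chebyshev: P(|X-mu| >= k*sigma) <= 1/k^2 = 1/3^2 = 1/9

1/9


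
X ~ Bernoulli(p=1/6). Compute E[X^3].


For Bernoulli: X in {0,1}
E[X^3] = 0^3*(1-1/6) + 1^3*1/6 = 1/6

1/6


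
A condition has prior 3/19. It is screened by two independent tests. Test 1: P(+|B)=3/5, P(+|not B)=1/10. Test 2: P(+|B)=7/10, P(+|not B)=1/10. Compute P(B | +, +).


After test 1: P(+) = 3/5*3/19 + 1/10*16/19 = 17/95
P(B|+) = (9/95)/(17/95) = 9/17
After test 2 (use post1 as new prior): P(+) = 7/10*9/17 + 1/10*8/17 = 71/170
P(B|+,+) = (63/170)/(71/170) = 63/71

63/71


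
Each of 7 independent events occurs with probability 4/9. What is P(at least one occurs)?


P(at least one) = 1 - P(none)
P(none) = (1 - 4/9)^7 = (5/9)^7 = 78125/4782969
P(at least one) = 1 - 78125/4782969 = 4704844/4782969

4704844/4782969


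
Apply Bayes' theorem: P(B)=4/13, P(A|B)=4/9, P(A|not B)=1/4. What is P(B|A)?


P(A) = P(A|B)P(B) + P(A|B')P(B') = 4/9*4/13 + 1/4*9/13 = 145/468
P(B|A) = P(A|B)P(B)/P(A) = (16/117)/(145/468) = 64/145

64/145


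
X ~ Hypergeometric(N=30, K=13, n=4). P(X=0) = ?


P(X=0) = C(13,0)*C(17,4) / C(30,4)
= 1*2380 / 27405
= 2380/27405 = 68/783

68/783


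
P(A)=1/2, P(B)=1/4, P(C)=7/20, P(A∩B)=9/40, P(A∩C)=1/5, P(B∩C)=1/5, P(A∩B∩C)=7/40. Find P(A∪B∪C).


P(A∪B∪C) = P(A)+P(B)+P(C) - P(AB)-P(AC)-P(BC) + P(ABC)
= 1/2+1/4+7/20 - 9/40-1/5-1/5 + 7/40
= 13/20

13/20


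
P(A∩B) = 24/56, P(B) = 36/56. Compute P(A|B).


P(A|B) = P(A∩B)/P(B) = (24/56)/(36/56) = 24/36 = 2/3

2/3


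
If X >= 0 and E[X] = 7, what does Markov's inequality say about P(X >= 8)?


Markov: P(X >= a) <= E[X]/a
P(X >= 8) <= 7/8

7/8


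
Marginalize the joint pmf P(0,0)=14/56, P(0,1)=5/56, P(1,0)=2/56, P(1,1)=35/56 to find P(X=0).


P(X=0) = P(0,0)+P(0,1) = 14/56 + 5/56 = 19/56

19/56


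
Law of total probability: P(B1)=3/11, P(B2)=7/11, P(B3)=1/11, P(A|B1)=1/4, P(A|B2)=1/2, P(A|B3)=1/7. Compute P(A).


P(A) = P(A|B1)P(B1) + P(A|B2)P(B2) + P(A|B3)P(B3)
= 1/4*3/11 + 1/2*7/11 + 1/7*1/11
= 3/44 + 7/22 + 1/77 = 123/308

123/308


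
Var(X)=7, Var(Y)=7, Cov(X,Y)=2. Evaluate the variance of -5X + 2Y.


Var(-5X + 2Y) = (-5)^2*Var(X) + 2^2*Var(Y) + 2*(-5)*2*Cov(X,Y)
= 25*7 + 4*7 - 20*2
= 175 + 28 - 40 = 163

163


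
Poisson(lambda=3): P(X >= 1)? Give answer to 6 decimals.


P(X>=1) = 1 - P(X<=0) = 1 - (e^(-3)*3^0/0!)
≈ 1 - 0.0497870684 = 0.9502129316
≈ 0.950213

0.950213
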